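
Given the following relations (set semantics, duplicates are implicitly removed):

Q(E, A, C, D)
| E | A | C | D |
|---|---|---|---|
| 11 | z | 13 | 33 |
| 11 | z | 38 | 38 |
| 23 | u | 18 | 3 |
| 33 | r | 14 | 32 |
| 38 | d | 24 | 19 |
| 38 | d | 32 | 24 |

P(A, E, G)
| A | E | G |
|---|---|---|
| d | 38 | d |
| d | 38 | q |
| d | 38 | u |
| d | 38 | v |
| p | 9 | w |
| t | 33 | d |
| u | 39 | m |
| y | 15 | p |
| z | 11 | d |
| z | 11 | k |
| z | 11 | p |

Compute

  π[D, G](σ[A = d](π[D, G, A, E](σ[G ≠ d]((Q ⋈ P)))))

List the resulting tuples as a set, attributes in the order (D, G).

{(19, q), (19, u), (19, v), (24, q), (24, u), (24, v)}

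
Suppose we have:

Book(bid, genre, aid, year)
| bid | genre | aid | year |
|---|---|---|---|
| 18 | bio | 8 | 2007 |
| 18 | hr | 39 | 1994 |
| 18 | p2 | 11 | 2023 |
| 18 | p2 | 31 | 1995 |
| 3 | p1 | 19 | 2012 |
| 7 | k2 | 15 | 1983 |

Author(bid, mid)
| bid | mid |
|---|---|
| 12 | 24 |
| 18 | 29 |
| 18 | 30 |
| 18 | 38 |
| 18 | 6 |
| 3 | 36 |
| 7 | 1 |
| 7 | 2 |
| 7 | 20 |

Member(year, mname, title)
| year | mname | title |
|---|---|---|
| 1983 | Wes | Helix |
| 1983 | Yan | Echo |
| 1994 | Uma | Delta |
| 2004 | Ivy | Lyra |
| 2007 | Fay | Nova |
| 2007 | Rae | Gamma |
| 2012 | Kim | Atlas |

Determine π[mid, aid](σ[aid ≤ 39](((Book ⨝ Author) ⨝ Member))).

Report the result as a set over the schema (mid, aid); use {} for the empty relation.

{(1, 15), (2, 15), (20, 15), (29, 39), (29, 8), (30, 39), (30, 8), (36, 19), (38, 39), (38, 8), (6, 39), (6, 8)}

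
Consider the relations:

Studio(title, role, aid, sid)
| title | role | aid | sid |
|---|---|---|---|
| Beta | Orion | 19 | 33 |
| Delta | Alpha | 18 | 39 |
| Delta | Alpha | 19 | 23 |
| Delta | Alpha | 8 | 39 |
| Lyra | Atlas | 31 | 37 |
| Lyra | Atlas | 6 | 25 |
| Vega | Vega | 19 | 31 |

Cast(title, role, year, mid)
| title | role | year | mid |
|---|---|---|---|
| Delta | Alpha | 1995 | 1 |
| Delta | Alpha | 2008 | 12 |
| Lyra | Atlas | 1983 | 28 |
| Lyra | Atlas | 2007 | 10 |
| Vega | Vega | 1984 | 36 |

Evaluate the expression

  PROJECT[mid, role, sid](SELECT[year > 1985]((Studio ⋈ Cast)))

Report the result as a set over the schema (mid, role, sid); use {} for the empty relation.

{(1, Alpha, 23), (1, Alpha, 39), (10, Atlas, 25), (10, Atlas, 37), (12, Alpha, 23), (12, Alpha, 39)}

Joining Studio and Cast on title, role yields {(Delta, Alpha, 18, 39, 1995, 1), (Delta, Alpha, 18, 39, 2008, 12), (Delta, Alpha, 19, 23, 1995, 1), (Delta, Alpha, 19, 23, 2008, 12), (Delta, Alpha, 8, 39, 1995, 1), (Delta, Alpha, 8, 39, 2008, 12), (Lyra, Atlas, 31, 37, 1983, 28), (Lyra, Atlas, 31, 37, 2007, 10), (Lyra, Atlas, 6, 25, 1983, 28), (Lyra, Atlas, 6, 25, 2007, 10), (Vega, Vega, 19, 31, 1984, 36)}.
σ[year > 1985]: keep tuples satisfying year > 1985 → {(Delta, Alpha, 18, 39, 1995, 1), (Delta, Alpha, 18, 39, 2008, 12), (Delta, Alpha, 19, 23, 1995, 1), (Delta, Alpha, 19, 23, 2008, 12), (Delta, Alpha, 8, 39, 1995, 1), (Delta, Alpha, 8, 39, 2008, 12), (Lyra, Atlas, 31, 37, 2007, 10), (Lyra, Atlas, 6, 25, 2007, 10)}
Projecting to mid, role, sid (2 duplicate(s) eliminated): {(1, Alpha, 23), (1, Alpha, 39), (10, Atlas, 25), (10, Atlas, 37), (12, Alpha, 23), (12, Alpha, 39)}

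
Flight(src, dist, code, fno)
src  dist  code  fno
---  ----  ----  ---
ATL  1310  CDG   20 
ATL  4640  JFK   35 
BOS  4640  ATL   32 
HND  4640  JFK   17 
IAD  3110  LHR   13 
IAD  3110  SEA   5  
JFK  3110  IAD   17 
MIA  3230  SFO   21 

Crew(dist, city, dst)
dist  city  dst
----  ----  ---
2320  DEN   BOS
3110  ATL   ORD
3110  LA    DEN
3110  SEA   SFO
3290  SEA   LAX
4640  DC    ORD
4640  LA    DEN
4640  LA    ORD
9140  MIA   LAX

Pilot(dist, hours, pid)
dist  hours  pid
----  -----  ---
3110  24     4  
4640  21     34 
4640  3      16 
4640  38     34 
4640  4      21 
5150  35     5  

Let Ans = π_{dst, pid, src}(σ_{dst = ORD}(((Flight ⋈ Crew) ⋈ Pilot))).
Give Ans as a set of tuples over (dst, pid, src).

Natural join on dist: {(ATL, 4640, JFK, 35, DC, ORD), (ATL, 4640, JFK, 35, LA, DEN), (ATL, 4640, JFK, 35, LA, ORD), (BOS, 4640, ATL, 32, DC, ORD), (BOS, 4640, ATL, 32, LA, DEN), (BOS, 4640, ATL, 32, LA, ORD), (HND, 4640, JFK, 17, DC, ORD), (HND, 4640, JFK, 17, LA, DEN), (HND, 4640, JFK, 17, LA, ORD), (IAD, 3110, LHR, 13, ATL, ORD), (IAD, 3110, LHR, 13, LA, DEN), (IAD, 3110, LHR, 13, SEA, SFO), (IAD, 3110, SEA, 5, ATL, ORD), (IAD, 3110, SEA, 5, LA, DEN), (IAD, 3110, SEA, 5, SEA, SFO), (JFK, 3110, IAD, 17, ATL, ORD), (JFK, 3110, IAD, 17, LA, DEN), (JFK, 3110, IAD, 17, SEA, SFO)}
Natural join on dist: {(ATL, 4640, JFK, 35, DC, ORD, 21, 34), (ATL, 4640, JFK, 35, DC, ORD, 3, 16), (ATL, 4640, JFK, 35, DC, ORD, 38, 34), (ATL, 4640, JFK, 35, DC, ORD, 4, 21), (ATL, 4640, JFK, 35, LA, DEN, 21, 34), (ATL, 4640, JFK, 35, LA, DEN, 3, 16), (ATL, 4640, JFK, 35, LA, DEN, 38, 34), (ATL, 4640, JFK, 35, LA, DEN, 4, 21), (ATL, 4640, JFK, 35, LA, ORD, 21, 34), (ATL, 4640, JFK, 35, LA, ORD, 3, 16), (ATL, 4640, JFK, 35, LA, ORD, 38, 34), (ATL, 4640, JFK, 35, LA, ORD, 4, 21), (BOS, 4640, ATL, 32, DC, ORD, 21, 34), (BOS, 4640, ATL, 32, DC, ORD, 3, 16), (BOS, 4640, ATL, 32, DC, ORD, 38, 34), (BOS, 4640, ATL, 32, DC, ORD, 4, 21), (BOS, 4640, ATL, 32, LA, DEN, 21, 34), (BOS, 4640, ATL, 32, LA, DEN, 3, 16), (BOS, 4640, ATL, 32, LA, DEN, 38, 34), (BOS, 4640, ATL, 32, LA, DEN, 4, 21), (BOS, 4640, ATL, 32, LA, ORD, 21, 34), (BOS, 4640, ATL, 32, LA, ORD, 3, 16), (BOS, 4640, ATL, 32, LA, ORD, 38, 34), (BOS, 4640, ATL, 32, LA, ORD, 4, 21), (HND, 4640, JFK, 17, DC, ORD, 21, 34), (HND, 4640, JFK, 17, DC, ORD, 3, 16), (HND, 4640, JFK, 17, DC, ORD, 38, 34), (HND, 4640, JFK, 17, DC, ORD, 4, 21), (HND, 4640, JFK, 17, LA, DEN, 21, 34), (HND, 4640, JFK, 17, LA, DEN, 3, 16), (HND, 4640, JFK, 17, LA, DEN, 38, 34), (HND, 4640, JFK, 17, LA, DEN, 4, 21), (HND, 4640, JFK, 17, LA, ORD, 21, 34), (HND, 4640, JFK, 17, LA, ORD, 3, 16), (HND, 4640, JFK, 17, LA, ORD, 38, 34), (HND, 4640, JFK, 17, LA, ORD, 4, 21), (IAD, 3110, LHR, 13, ATL, ORD, 24, 4), (IAD, 3110, LHR, 13, LA, DEN, 24, 4), (IAD, 3110, LHR, 13, SEA, SFO, 24, 4), (IAD, 3110, SEA, 5, ATL, ORD, 24, 4), (IAD, 3110, SEA, 5, LA, DEN, 24, 4), (IAD, 3110, SEA, 5, SEA, SFO, 24, 4), (JFK, 3110, IAD, 17, ATL, ORD, 24, 4), (JFK, 3110, IAD, 17, LA, DEN, 24, 4), (JFK, 3110, IAD, 17, SEA, SFO, 24, 4)}
Apply σ_{dst = ORD}; surviving tuples: {(ATL, 4640, JFK, 35, DC, ORD, 21, 34), (ATL, 4640, JFK, 35, DC, ORD, 3, 16), (ATL, 4640, JFK, 35, DC, ORD, 38, 34), (ATL, 4640, JFK, 35, DC, ORD, 4, 21), (ATL, 4640, JFK, 35, LA, ORD, 21, 34), (ATL, 4640, JFK, 35, LA, ORD, 3, 16), (ATL, 4640, JFK, 35, LA, ORD, 38, 34), (ATL, 4640, JFK, 35, LA, ORD, 4, 21), (BOS, 4640, ATL, 32, DC, ORD, 21, 34), (BOS, 4640, ATL, 32, DC, ORD, 3, 16), (BOS, 4640, ATL, 32, DC, ORD, 38, 34), (BOS, 4640, ATL, 32, DC, ORD, 4, 21), (BOS, 4640, ATL, 32, LA, ORD, 21, 34), (BOS, 4640, ATL, 32, LA, ORD, 3, 16), (BOS, 4640, ATL, 32, LA, ORD, 38, 34), (BOS, 4640, ATL, 32, LA, ORD, 4, 21), (HND, 4640, JFK, 17, DC, ORD, 21, 34), (HND, 4640, JFK, 17, DC, ORD, 3, 16), (HND, 4640, JFK, 17, DC, ORD, 38, 34), (HND, 4640, JFK, 17, DC, ORD, 4, 21), (HND, 4640, JFK, 17, LA, ORD, 21, 34), (HND, 4640, JFK, 17, LA, ORD, 3, 16), (HND, 4640, JFK, 17, LA, ORD, 38, 34), (HND, 4640, JFK, 17, LA, ORD, 4, 21), (IAD, 3110, LHR, 13, ATL, ORD, 24, 4), (IAD, 3110, SEA, 5, ATL, ORD, 24, 4), (JFK, 3110, IAD, 17, ATL, ORD, 24, 4)}
π[dst, pid, src]: project onto (dst, pid, src) (16 duplicate(s) eliminated) → {(ORD, 16, ATL), (ORD, 16, BOS), (ORD, 16, HND), (ORD, 21, ATL), (ORD, 21, BOS), (ORD, 21, HND), (ORD, 34, ATL), (ORD, 34, BOS), (ORD, 34, HND), (ORD, 4, IAD), (ORD, 4, JFK)}

{(ORD, 16, ATL), (ORD, 16, BOS), (ORD, 16, HND), (ORD, 21, ATL), (ORD, 21, BOS), (ORD, 21, HND), (ORD, 34, ATL), (ORD, 34, BOS), (ORD, 34, HND), (ORD, 4, IAD), (ORD, 4, JFK)}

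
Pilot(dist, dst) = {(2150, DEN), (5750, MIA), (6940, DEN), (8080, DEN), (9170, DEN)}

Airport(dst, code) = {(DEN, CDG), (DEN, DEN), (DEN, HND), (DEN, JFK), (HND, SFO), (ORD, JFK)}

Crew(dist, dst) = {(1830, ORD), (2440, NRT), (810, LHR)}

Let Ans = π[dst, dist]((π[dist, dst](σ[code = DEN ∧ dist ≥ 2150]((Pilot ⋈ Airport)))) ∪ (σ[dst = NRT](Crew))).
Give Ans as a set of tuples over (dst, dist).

Joining Pilot and Airport on dst yields {(2150, DEN, CDG), (2150, DEN, DEN), (2150, DEN, HND), (2150, DEN, JFK), (6940, DEN, CDG), (6940, DEN, DEN), (6940, DEN, HND), (6940, DEN, JFK), (8080, DEN, CDG), (8080, DEN, DEN), (8080, DEN, HND), (8080, DEN, JFK), (9170, DEN, CDG), (9170, DEN, DEN), (9170, DEN, HND), (9170, DEN, JFK)}.
Apply σ_{code = DEN ∧ dist ≥ 2150}; surviving tuples: {(2150, DEN, DEN), (6940, DEN, DEN), (8080, DEN, DEN), (9170, DEN, DEN)}
π[dist, dst]: project onto (dist, dst) → {(2150, DEN), (6940, DEN), (8080, DEN), (9170, DEN)}
Apply σ_{dst = NRT}; surviving tuples: {(2440, NRT)}
Taking the union: {(2150, DEN), (2440, NRT), (6940, DEN), (8080, DEN), (9170, DEN)}
π[dst, dist]: project onto (dst, dist) → {(DEN, 2150), (DEN, 6940), (DEN, 8080), (DEN, 9170), (NRT, 2440)}

{(DEN, 2150), (DEN, 6940), (DEN, 8080), (DEN, 9170), (NRT, 2440)}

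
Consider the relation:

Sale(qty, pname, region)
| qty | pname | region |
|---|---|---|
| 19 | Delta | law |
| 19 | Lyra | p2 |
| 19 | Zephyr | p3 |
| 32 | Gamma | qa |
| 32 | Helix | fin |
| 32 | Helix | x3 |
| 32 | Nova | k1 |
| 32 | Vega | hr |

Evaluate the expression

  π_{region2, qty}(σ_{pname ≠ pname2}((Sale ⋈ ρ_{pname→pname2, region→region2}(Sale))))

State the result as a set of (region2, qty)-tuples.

{(fin, 32), (hr, 32), (k1, 32), (law, 19), (p2, 19), (p3, 19), (qa, 32), (x3, 32)}

ρ[pname→pname2, region→region2]: schema becomes (qty, pname2, region2); tuples unchanged.
Natural join on qty: {(19, Delta, law, Delta, law), (19, Delta, law, Lyra, p2), (19, Delta, law, Zephyr, p3), (19, Lyra, p2, Delta, law), (19, Lyra, p2, Lyra, p2), (19, Lyra, p2, Zephyr, p3), (19, Zephyr, p3, Delta, law), (19, Zephyr, p3, Lyra, p2), (19, Zephyr, p3, Zephyr, p3), (32, Gamma, qa, Gamma, qa), (32, Gamma, qa, Helix, fin), (32, Gamma, qa, Helix, x3), (32, Gamma, qa, Nova, k1), (32, Gamma, qa, Vega, hr), (32, Helix, fin, Gamma, qa), (32, Helix, fin, Helix, fin), (32, Helix, fin, Helix, x3), (32, Helix, fin, Nova, k1), (32, Helix, fin, Vega, hr), (32, Helix, x3, Gamma, qa), (32, Helix, x3, Helix, fin), (32, Helix, x3, Helix, x3), (32, Helix, x3, Nova, k1), (32, Helix, x3, Vega, hr), (32, Nova, k1, Gamma, qa), (32, Nova, k1, Helix, fin), (32, Nova, k1, Helix, x3), (32, Nova, k1, Nova, k1), (32, Nova, k1, Vega, hr), (32, Vega, hr, Gamma, qa), (32, Vega, hr, Helix, fin), (32, Vega, hr, Helix, x3), (32, Vega, hr, Nova, k1), (32, Vega, hr, Vega, hr)}
Selection pname ≠ pname2: {(19, Delta, law, Lyra, p2), (19, Delta, law, Zephyr, p3), (19, Lyra, p2, Delta, law), (19, Lyra, p2, Zephyr, p3), (19, Zephyr, p3, Delta, law), (19, Zephyr, p3, Lyra, p2), (32, Gamma, qa, Helix, fin), (32, Gamma, qa, Helix, x3), (32, Gamma, qa, Nova, k1), (32, Gamma, qa, Vega, hr), (32, Helix, fin, Gamma, qa), (32, Helix, fin, Nova, k1), (32, Helix, fin, Vega, hr), (32, Helix, x3, Gamma, qa), (32, Helix, x3, Nova, k1), (32, Helix, x3, Vega, hr), (32, Nova, k1, Gamma, qa), (32, Nova, k1, Helix, fin), (32, Nova, k1, Helix, x3), (32, Nova, k1, Vega, hr), (32, Vega, hr, Gamma, qa), (32, Vega, hr, Helix, fin), (32, Vega, hr, Helix, x3), (32, Vega, hr, Nova, k1)}
Keep only column(s) region2, qty (16 duplicate(s) eliminated): {(fin, 32), (hr, 32), (k1, 32), (law, 19), (p2, 19), (p3, 19), (qa, 32), (x3, 32)}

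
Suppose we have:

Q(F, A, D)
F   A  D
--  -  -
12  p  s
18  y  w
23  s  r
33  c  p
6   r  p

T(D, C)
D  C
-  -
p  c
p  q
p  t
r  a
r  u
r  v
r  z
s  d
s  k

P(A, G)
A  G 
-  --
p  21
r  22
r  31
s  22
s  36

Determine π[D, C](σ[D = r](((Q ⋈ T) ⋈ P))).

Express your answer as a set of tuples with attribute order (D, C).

{(r, a), (r, u), (r, v), (r, z)}

Natural join on D: {(12, p, s, d), (12, p, s, k), (23, s, r, a), (23, s, r, u), (23, s, r, v), (23, s, r, z), (33, c, p, c), (33, c, p, q), (33, c, p, t), (6, r, p, c), (6, r, p, q), (6, r, p, t)}
Natural join on A: {(12, p, s, d, 21), (12, p, s, k, 21), (23, s, r, a, 22), (23, s, r, a, 36), (23, s, r, u, 22), (23, s, r, u, 36), (23, s, r, v, 22), (23, s, r, v, 36), (23, s, r, z, 22), (23, s, r, z, 36), (6, r, p, c, 22), (6, r, p, c, 31), (6, r, p, q, 22), (6, r, p, q, 31), (6, r, p, t, 22), (6, r, p, t, 31)}
Filtering on D = r leaves {(23, s, r, a, 22), (23, s, r, a, 36), (23, s, r, u, 22), (23, s, r, u, 36), (23, s, r, v, 22), (23, s, r, v, 36), (23, s, r, z, 22), (23, s, r, z, 36)}.
Keep only column(s) D, C (4 duplicate(s) eliminated): {(r, a), (r, u), (r, v), (r, z)}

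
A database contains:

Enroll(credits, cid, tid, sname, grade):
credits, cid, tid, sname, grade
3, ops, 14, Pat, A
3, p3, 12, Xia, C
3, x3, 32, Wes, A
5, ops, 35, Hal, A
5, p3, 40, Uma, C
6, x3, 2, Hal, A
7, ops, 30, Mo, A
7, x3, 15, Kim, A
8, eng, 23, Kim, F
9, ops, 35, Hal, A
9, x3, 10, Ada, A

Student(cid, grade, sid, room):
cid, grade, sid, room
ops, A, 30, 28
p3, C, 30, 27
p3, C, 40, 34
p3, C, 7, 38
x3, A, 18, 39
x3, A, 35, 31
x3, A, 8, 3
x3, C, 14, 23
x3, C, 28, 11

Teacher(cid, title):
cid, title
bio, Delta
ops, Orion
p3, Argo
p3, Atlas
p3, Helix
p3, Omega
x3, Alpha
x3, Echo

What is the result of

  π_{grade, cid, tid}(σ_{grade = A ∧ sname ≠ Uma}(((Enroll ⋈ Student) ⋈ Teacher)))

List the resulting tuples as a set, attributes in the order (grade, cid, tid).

{(A, ops, 14), (A, ops, 30), (A, ops, 35), (A, x3, 10), (A, x3, 15), (A, x3, 2), (A, x3, 32)}

Natural join on cid, grade: {(3, ops, 14, Pat, A, 30, 28), (3, p3, 12, Xia, C, 30, 27), (3, p3, 12, Xia, C, 40, 34), (3, p3, 12, Xia, C, 7, 38), (3, x3, 32, Wes, A, 18, 39), (3, x3, 32, Wes, A, 35, 31), (3, x3, 32, Wes, A, 8, 3), (5, ops, 35, Hal, A, 30, 28), (5, p3, 40, Uma, C, 30, 27), (5, p3, 40, Uma, C, 40, 34), (5, p3, 40, Uma, C, 7, 38), (6, x3, 2, Hal, A, 18, 39), (6, x3, 2, Hal, A, 35, 31), (6, x3, 2, Hal, A, 8, 3), (7, ops, 30, Mo, A, 30, 28), (7, x3, 15, Kim, A, 18, 39), (7, x3, 15, Kim, A, 35, 31), (7, x3, 15, Kim, A, 8, 3), (9, ops, 35, Hal, A, 30, 28), (9, x3, 10, Ada, A, 18, 39), (9, x3, 10, Ada, A, 35, 31), (9, x3, 10, Ada, A, 8, 3)}
Natural join on cid: {(3, ops, 14, Pat, A, 30, 28, Orion), (3, p3, 12, Xia, C, 30, 27, Argo), (3, p3, 12, Xia, C, 30, 27, Atlas), (3, p3, 12, Xia, C, 30, 27, Helix), (3, p3, 12, Xia, C, 30, 27, Omega), (3, p3, 12, Xia, C, 40, 34, Argo), (3, p3, 12, Xia, C, 40, 34, Atlas), (3, p3, 12, Xia, C, 40, 34, Helix), (3, p3, 12, Xia, C, 40, 34, Omega), (3, p3, 12, Xia, C, 7, 38, Argo), (3, p3, 12, Xia, C, 7, 38, Atlas), (3, p3, 12, Xia, C, 7, 38, Helix), (3, p3, 12, Xia, C, 7, 38, Omega), (3, x3, 32, Wes, A, 18, 39, Alpha), (3, x3, 32, Wes, A, 18, 39, Echo), (3, x3, 32, Wes, A, 35, 31, Alpha), (3, x3, 32, Wes, A, 35, 31, Echo), (3, x3, 32, Wes, A, 8, 3, Alpha), (3, x3, 32, Wes, A, 8, 3, Echo), (5, ops, 35, Hal, A, 30, 28, Orion), (5, p3, 40, Uma, C, 30, 27, Argo), (5, p3, 40, Uma, C, 30, 27, Atlas), (5, p3, 40, Uma, C, 30, 27, Helix), (5, p3, 40, Uma, C, 30, 27, Omega), (5, p3, 40, Uma, C, 40, 34, Argo), (5, p3, 40, Uma, C, 40, 34, Atlas), (5, p3, 40, Uma, C, 40, 34, Helix), (5, p3, 40, Uma, C, 40, 34, Omega), (5, p3, 40, Uma, C, 7, 38, Argo), (5, p3, 40, Uma, C, 7, 38, Atlas), (5, p3, 40, Uma, C, 7, 38, Helix), (5, p3, 40, Uma, C, 7, 38, Omega), (6, x3, 2, Hal, A, 18, 39, Alpha), (6, x3, 2, Hal, A, 18, 39, Echo), (6, x3, 2, Hal, A, 35, 31, Alpha), (6, x3, 2, Hal, A, 35, 31, Echo), (6, x3, 2, Hal, A, 8, 3, Alpha), (6, x3, 2, Hal, A, 8, 3, Echo), (7, ops, 30, Mo, A, 30, 28, Orion), (7, x3, 15, Kim, A, 18, 39, Alpha), (7, x3, 15, Kim, A, 18, 39, Echo), (7, x3, 15, Kim, A, 35, 31, Alpha), (7, x3, 15, Kim, A, 35, 31, Echo), (7, x3, 15, Kim, A, 8, 3, Alpha), (7, x3, 15, Kim, A, 8, 3, Echo), (9, ops, 35, Hal, A, 30, 28, Orion), (9, x3, 10, Ada, A, 18, 39, Alpha), (9, x3, 10, Ada, A, 18, 39, Echo), (9, x3, 10, Ada, A, 35, 31, Alpha), (9, x3, 10, Ada, A, 35, 31, Echo), (9, x3, 10, Ada, A, 8, 3, Alpha), (9, x3, 10, Ada, A, 8, 3, Echo)}
Apply σ_{grade = A ∧ sname ≠ Uma}; surviving tuples: {(3, ops, 14, Pat, A, 30, 28, Orion), (3, x3, 32, Wes, A, 18, 39, Alpha), (3, x3, 32, Wes, A, 18, 39, Echo), (3, x3, 32, Wes, A, 35, 31, Alpha), (3, x3, 32, Wes, A, 35, 31, Echo), (3, x3, 32, Wes, A, 8, 3, Alpha), (3, x3, 32, Wes, A, 8, 3, Echo), (5, ops, 35, Hal, A, 30, 28, Orion), (6, x3, 2, Hal, A, 18, 39, Alpha), (6, x3, 2, Hal, A, 18, 39, Echo), (6, x3, 2, Hal, A, 35, 31, Alpha), (6, x3, 2, Hal, A, 35, 31, Echo), (6, x3, 2, Hal, A, 8, 3, Alpha), (6, x3, 2, Hal, A, 8, 3, Echo), (7, ops, 30, Mo, A, 30, 28, Orion), (7, x3, 15, Kim, A, 18, 39, Alpha), (7, x3, 15, Kim, A, 18, 39, Echo), (7, x3, 15, Kim, A, 35, 31, Alpha), (7, x3, 15, Kim, A, 35, 31, Echo), (7, x3, 15, Kim, A, 8, 3, Alpha), (7, x3, 15, Kim, A, 8, 3, Echo), (9, ops, 35, Hal, A, 30, 28, Orion), (9, x3, 10, Ada, A, 18, 39, Alpha), (9, x3, 10, Ada, A, 18, 39, Echo), (9, x3, 10, Ada, A, 35, 31, Alpha), (9, x3, 10, Ada, A, 35, 31, Echo), (9, x3, 10, Ada, A, 8, 3, Alpha), (9, x3, 10, Ada, A, 8, 3, Echo)}
π_{grade, cid, tid} gives {(A, ops, 14), (A, ops, 30), (A, ops, 35), (A, x3, 10), (A, x3, 15), (A, x3, 2), (A, x3, 32)} (21 duplicate(s) eliminated).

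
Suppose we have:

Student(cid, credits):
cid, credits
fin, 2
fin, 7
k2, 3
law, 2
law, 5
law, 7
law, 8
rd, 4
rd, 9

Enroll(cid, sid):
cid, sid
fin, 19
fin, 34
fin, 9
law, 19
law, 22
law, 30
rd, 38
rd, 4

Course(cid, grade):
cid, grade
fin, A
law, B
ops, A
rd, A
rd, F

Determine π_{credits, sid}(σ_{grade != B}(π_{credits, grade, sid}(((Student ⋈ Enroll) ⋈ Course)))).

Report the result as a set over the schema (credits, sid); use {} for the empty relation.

{(2, 19), (2, 34), (2, 9), (4, 38), (4, 4), (7, 19), (7, 34), (7, 9), (9, 38), (9, 4)}

Joining Student and Enroll on cid yields {(fin, 2, 19), (fin, 2, 34), (fin, 2, 9), (fin, 7, 19), (fin, 7, 34), (fin, 7, 9), (law, 2, 19), (law, 2, 22), (law, 2, 30), (law, 5, 19), (law, 5, 22), (law, 5, 30), (law, 7, 19), (law, 7, 22), (law, 7, 30), (law, 8, 19), (law, 8, 22), (law, 8, 30), (rd, 4, 38), (rd, 4, 4), (rd, 9, 38), (rd, 9, 4)}.
Joining (Student ⋈ Enroll) and Course on cid yields {(fin, 2, 19, A), (fin, 2, 34, A), (fin, 2, 9, A), (fin, 7, 19, A), (fin, 7, 34, A), (fin, 7, 9, A), (law, 2, 19, B), (law, 2, 22, B), (law, 2, 30, B), (law, 5, 19, B), (law, 5, 22, B), (law, 5, 30, B), (law, 7, 19, B), (law, 7, 22, B), (law, 7, 30, B), (law, 8, 19, B), (law, 8, 22, B), (law, 8, 30, B), (rd, 4, 38, A), (rd, 4, 38, F), (rd, 4, 4, A), (rd, 4, 4, F), (rd, 9, 38, A), (rd, 9, 38, F), (rd, 9, 4, A), (rd, 9, 4, F)}.
Keep only column(s) credits, grade, sid: {(2, A, 19), (2, A, 34), (2, A, 9), (2, B, 19), (2, B, 22), (2, B, 30), (4, A, 38), (4, A, 4), (4, F, 38), (4, F, 4), (5, B, 19), (5, B, 22), (5, B, 30), (7, A, 19), (7, A, 34), (7, A, 9), (7, B, 19), (7, B, 22), (7, B, 30), (8, B, 19), (8, B, 22), (8, B, 30), (9, A, 38), (9, A, 4), (9, F, 38), (9, F, 4)}
Apply σ_{grade != B}; surviving tuples: {(2, A, 19), (2, A, 34), (2, A, 9), (4, A, 38), (4, A, 4), (4, F, 38), (4, F, 4), (7, A, 19), (7, A, 34), (7, A, 9), (9, A, 38), (9, A, 4), (9, F, 38), (9, F, 4)}
Keep only column(s) credits, sid (4 duplicate(s) eliminated): {(2, 19), (2, 34), (2, 9), (4, 38), (4, 4), (7, 19), (7, 34), (7, 9), (9, 38), (9, 4)}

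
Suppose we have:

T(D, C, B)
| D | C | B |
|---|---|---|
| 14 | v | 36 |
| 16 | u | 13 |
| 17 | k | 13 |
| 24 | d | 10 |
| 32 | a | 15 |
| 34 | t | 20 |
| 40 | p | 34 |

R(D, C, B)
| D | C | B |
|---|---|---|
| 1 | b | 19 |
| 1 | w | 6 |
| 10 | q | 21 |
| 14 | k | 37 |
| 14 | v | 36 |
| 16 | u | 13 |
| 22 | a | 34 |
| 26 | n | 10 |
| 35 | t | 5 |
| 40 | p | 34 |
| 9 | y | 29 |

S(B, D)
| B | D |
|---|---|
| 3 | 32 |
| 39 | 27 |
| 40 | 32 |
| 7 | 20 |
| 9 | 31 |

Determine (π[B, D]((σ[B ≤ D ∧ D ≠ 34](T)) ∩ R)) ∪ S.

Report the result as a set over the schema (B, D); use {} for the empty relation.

Selection B ≤ D ∧ D ≠ 34: {(16, u, 13), (17, k, 13), (24, d, 10), (32, a, 15), (40, p, 34)}
Intersection: {(16, u, 13), (17, k, 13), (24, d, 10), (32, a, 15), (40, p, 34)} with {(1, b, 19), (1, w, 6), (10, q, 21), (14, k, 37), (14, v, 36), (16, u, 13), (22, a, 34), (26, n, 10), (35, t, 5), (40, p, 34), (9, y, 29)} → {(16, u, 13), (40, p, 34)}
Projecting to B, D: {(13, 16), (34, 40)}
Union: {(13, 16), (34, 40)} with {(3, 32), (39, 27), (40, 32), (7, 20), (9, 31)} → {(13, 16), (3, 32), (34, 40), (39, 27), (40, 32), (7, 20), (9, 31)}

{(13, 16), (3, 32), (34, 40), (39, 27), (40, 32), (7, 20), (9, 31)}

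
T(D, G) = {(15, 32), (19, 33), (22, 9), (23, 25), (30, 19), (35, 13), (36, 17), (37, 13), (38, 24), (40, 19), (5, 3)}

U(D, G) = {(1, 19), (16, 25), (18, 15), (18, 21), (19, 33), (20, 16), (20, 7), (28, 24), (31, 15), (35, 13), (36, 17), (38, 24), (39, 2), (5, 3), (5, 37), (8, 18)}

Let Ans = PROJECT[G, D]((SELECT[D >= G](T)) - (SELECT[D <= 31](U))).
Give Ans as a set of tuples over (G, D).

{(13, 35), (13, 37), (17, 36), (19, 30), (19, 40), (24, 38), (9, 22)}

Selection D >= G: {(22, 9), (30, 19), (35, 13), (36, 17), (37, 13), (38, 24), (40, 19), (5, 3)}
Selection D <= 31: {(1, 19), (16, 25), (18, 15), (18, 21), (19, 33), (20, 16), (20, 7), (28, 24), (31, 15), (5, 3), (5, 37), (8, 18)}
Set difference of the two operands is {(22, 9), (30, 19), (35, 13), (36, 17), (37, 13), (38, 24), (40, 19)}.
Keep only column(s) G, D: {(13, 35), (13, 37), (17, 36), (19, 30), (19, 40), (24, 38), (9, 22)}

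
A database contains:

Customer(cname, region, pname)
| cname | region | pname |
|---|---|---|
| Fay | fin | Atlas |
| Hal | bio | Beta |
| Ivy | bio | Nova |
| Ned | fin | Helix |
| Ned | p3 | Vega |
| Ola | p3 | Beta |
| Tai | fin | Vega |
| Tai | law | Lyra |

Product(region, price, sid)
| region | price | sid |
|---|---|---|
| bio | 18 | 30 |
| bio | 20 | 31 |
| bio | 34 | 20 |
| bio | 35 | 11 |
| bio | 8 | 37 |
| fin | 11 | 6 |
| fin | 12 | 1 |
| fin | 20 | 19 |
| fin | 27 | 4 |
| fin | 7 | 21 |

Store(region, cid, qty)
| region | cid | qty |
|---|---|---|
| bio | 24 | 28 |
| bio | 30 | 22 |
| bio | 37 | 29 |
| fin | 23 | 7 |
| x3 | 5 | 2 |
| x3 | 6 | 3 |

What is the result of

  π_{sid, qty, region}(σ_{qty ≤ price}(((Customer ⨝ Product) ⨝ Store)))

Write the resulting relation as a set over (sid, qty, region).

{(1, 7, fin), (11, 22, bio), (11, 28, bio), (11, 29, bio), (19, 7, fin), (20, 22, bio), (20, 28, bio), (20, 29, bio), (21, 7, fin), (4, 7, fin), (6, 7, fin)}

Natural join on region: {(Fay, fin, Atlas, 11, 6), (Fay, fin, Atlas, 12, 1), (Fay, fin, Atlas, 20, 19), (Fay, fin, Atlas, 27, 4), (Fay, fin, Atlas, 7, 21), (Hal, bio, Beta, 18, 30), (Hal, bio, Beta, 20, 31), (Hal, bio, Beta, 34, 20), (Hal, bio, Beta, 35, 11), (Hal, bio, Beta, 8, 37), (Ivy, bio, Nova, 18, 30), (Ivy, bio, Nova, 20, 31), (Ivy, bio, Nova, 34, 20), (Ivy, bio, Nova, 35, 11), (Ivy, bio, Nova, 8, 37), (Ned, fin, Helix, 11, 6), (Ned, fin, Helix, 12, 1), (Ned, fin, Helix, 20, 19), (Ned, fin, Helix, 27, 4), (Ned, fin, Helix, 7, 21), (Tai, fin, Vega, 11, 6), (Tai, fin, Vega, 12, 1), (Tai, fin, Vega, 20, 19), (Tai, fin, Vega, 27, 4), (Tai, fin, Vega, 7, 21)}
Natural join on region: {(Fay, fin, Atlas, 11, 6, 23, 7), (Fay, fin, Atlas, 12, 1, 23, 7), (Fay, fin, Atlas, 20, 19, 23, 7), (Fay, fin, Atlas, 27, 4, 23, 7), (Fay, fin, Atlas, 7, 21, 23, 7), (Hal, bio, Beta, 18, 30, 24, 28), (Hal, bio, Beta, 18, 30, 30, 22), (Hal, bio, Beta, 18, 30, 37, 29), (Hal, bio, Beta, 20, 31, 24, 28), (Hal, bio, Beta, 20, 31, 30, 22), (Hal, bio, Beta, 20, 31, 37, 29), (Hal, bio, Beta, 34, 20, 24, 28), (Hal, bio, Beta, 34, 20, 30, 22), (Hal, bio, Beta, 34, 20, 37, 29), (Hal, bio, Beta, 35, 11, 24, 28), (Hal, bio, Beta, 35, 11, 30, 22), (Hal, bio, Beta, 35, 11, 37, 29), (Hal, bio, Beta, 8, 37, 24, 28), (Hal, bio, Beta, 8, 37, 30, 22), (Hal, bio, Beta, 8, 37, 37, 29), (Ivy, bio, Nova, 18, 30, 24, 28), (Ivy, bio, Nova, 18, 30, 30, 22), (Ivy, bio, Nova, 18, 30, 37, 29), (Ivy, bio, Nova, 20, 31, 24, 28), (Ivy, bio, Nova, 20, 31, 30, 22), (Ivy, bio, Nova, 20, 31, 37, 29), (Ivy, bio, Nova, 34, 20, 24, 28), (Ivy, bio, Nova, 34, 20, 30, 22), (Ivy, bio, Nova, 34, 20, 37, 29), (Ivy, bio, Nova, 35, 11, 24, 28), (Ivy, bio, Nova, 35, 11, 30, 22), (Ivy, bio, Nova, 35, 11, 37, 29), (Ivy, bio, Nova, 8, 37, 24, 28), (Ivy, bio, Nova, 8, 37, 30, 22), (Ivy, bio, Nova, 8, 37, 37, 29), (Ned, fin, Helix, 11, 6, 23, 7), (Ned, fin, Helix, 12, 1, 23, 7), (Ned, fin, Helix, 20, 19, 23, 7), (Ned, fin, Helix, 27, 4, 23, 7), (Ned, fin, Helix, 7, 21, 23, 7), (Tai, fin, Vega, 11, 6, 23, 7), (Tai, fin, Vega, 12, 1, 23, 7), (Tai, fin, Vega, 20, 19, 23, 7), (Tai, fin, Vega, 27, 4, 23, 7), (Tai, fin, Vega, 7, 21, 23, 7)}
Selection qty ≤ price: {(Fay, fin, Atlas, 11, 6, 23, 7), (Fay, fin, Atlas, 12, 1, 23, 7), (Fay, fin, Atlas, 20, 19, 23, 7), (Fay, fin, Atlas, 27, 4, 23, 7), (Fay, fin, Atlas, 7, 21, 23, 7), (Hal, bio, Beta, 34, 20, 24, 28), (Hal, bio, Beta, 34, 20, 30, 22), (Hal, bio, Beta, 34, 20, 37, 29), (Hal, bio, Beta, 35, 11, 24, 28), (Hal, bio, Beta, 35, 11, 30, 22), (Hal, bio, Beta, 35, 11, 37, 29), (Ivy, bio, Nova, 34, 20, 24, 28), (Ivy, bio, Nova, 34, 20, 30, 22), (Ivy, bio, Nova, 34, 20, 37, 29), (Ivy, bio, Nova, 35, 11, 24, 28), (Ivy, bio, Nova, 35, 11, 30, 22), (Ivy, bio, Nova, 35, 11, 37, 29), (Ned, fin, Helix, 11, 6, 23, 7), (Ned, fin, Helix, 12, 1, 23, 7), (Ned, fin, Helix, 20, 19, 23, 7), (Ned, fin, Helix, 27, 4, 23, 7), (Ned, fin, Helix, 7, 21, 23, 7), (Tai, fin, Vega, 11, 6, 23, 7), (Tai, fin, Vega, 12, 1, 23, 7), (Tai, fin, Vega, 20, 19, 23, 7), (Tai, fin, Vega, 27, 4, 23, 7), (Tai, fin, Vega, 7, 21, 23, 7)}
Keep only column(s) sid, qty, region (16 duplicate(s) eliminated): {(1, 7, fin), (11, 22, bio), (11, 28, bio), (11, 29, bio), (19, 7, fin), (20, 22, bio), (20, 28, bio), (20, 29, bio), (21, 7, fin), (4, 7, fin), (6, 7, fin)}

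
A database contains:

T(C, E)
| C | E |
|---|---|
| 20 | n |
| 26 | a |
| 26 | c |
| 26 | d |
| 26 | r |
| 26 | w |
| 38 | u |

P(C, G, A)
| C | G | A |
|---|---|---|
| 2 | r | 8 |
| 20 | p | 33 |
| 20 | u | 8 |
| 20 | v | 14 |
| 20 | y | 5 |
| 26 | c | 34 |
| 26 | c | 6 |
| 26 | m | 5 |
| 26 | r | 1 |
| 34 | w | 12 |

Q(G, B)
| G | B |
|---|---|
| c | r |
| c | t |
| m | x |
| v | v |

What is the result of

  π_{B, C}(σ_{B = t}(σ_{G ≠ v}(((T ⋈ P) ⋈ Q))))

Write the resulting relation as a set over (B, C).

{(t, 26)}

T ⋈ P (natural join on C): {(20, n, p, 33), (20, n, u, 8), (20, n, v, 14), (20, n, y, 5), (26, a, c, 34), (26, a, c, 6), (26, a, m, 5), (26, a, r, 1), (26, c, c, 34), (26, c, c, 6), (26, c, m, 5), (26, c, r, 1), (26, d, c, 34), (26, d, c, 6), (26, d, m, 5), (26, d, r, 1), (26, r, c, 34), (26, r, c, 6), (26, r, m, 5), (26, r, r, 1), (26, w, c, 34), (26, w, c, 6), (26, w, m, 5), (26, w, r, 1)}
(T ⋈ P) ⋈ Q (natural join on G): {(20, n, v, 14, v), (26, a, c, 34, r), (26, a, c, 34, t), (26, a, c, 6, r), (26, a, c, 6, t), (26, a, m, 5, x), (26, c, c, 34, r), (26, c, c, 34, t), (26, c, c, 6, r), (26, c, c, 6, t), (26, c, m, 5, x), (26, d, c, 34, r), (26, d, c, 34, t), (26, d, c, 6, r), (26, d, c, 6, t), (26, d, m, 5, x), (26, r, c, 34, r), (26, r, c, 34, t), (26, r, c, 6, r), (26, r, c, 6, t), (26, r, m, 5, x), (26, w, c, 34, r), (26, w, c, 34, t), (26, w, c, 6, r), (26, w, c, 6, t), (26, w, m, 5, x)}
Apply σ_{G ≠ v}; surviving tuples: {(26, a, c, 34, r), (26, a, c, 34, t), (26, a, c, 6, r), (26, a, c, 6, t), (26, a, m, 5, x), (26, c, c, 34, r), (26, c, c, 34, t), (26, c, c, 6, r), (26, c, c, 6, t), (26, c, m, 5, x), (26, d, c, 34, r), (26, d, c, 34, t), (26, d, c, 6, r), (26, d, c, 6, t), (26, d, m, 5, x), (26, r, c, 34, r), (26, r, c, 34, t), (26, r, c, 6, r), (26, r, c, 6, t), (26, r, m, 5, x), (26, w, c, 34, r), (26, w, c, 34, t), (26, w, c, 6, r), (26, w, c, 6, t), (26, w, m, 5, x)}
Apply σ_{B = t}; surviving tuples: {(26, a, c, 34, t), (26, a, c, 6, t), (26, c, c, 34, t), (26, c, c, 6, t), (26, d, c, 34, t), (26, d, c, 6, t), (26, r, c, 34, t), (26, r, c, 6, t), (26, w, c, 34, t), (26, w, c, 6, t)}
π_{B, C} gives {(t, 26)} (9 duplicate(s) eliminated).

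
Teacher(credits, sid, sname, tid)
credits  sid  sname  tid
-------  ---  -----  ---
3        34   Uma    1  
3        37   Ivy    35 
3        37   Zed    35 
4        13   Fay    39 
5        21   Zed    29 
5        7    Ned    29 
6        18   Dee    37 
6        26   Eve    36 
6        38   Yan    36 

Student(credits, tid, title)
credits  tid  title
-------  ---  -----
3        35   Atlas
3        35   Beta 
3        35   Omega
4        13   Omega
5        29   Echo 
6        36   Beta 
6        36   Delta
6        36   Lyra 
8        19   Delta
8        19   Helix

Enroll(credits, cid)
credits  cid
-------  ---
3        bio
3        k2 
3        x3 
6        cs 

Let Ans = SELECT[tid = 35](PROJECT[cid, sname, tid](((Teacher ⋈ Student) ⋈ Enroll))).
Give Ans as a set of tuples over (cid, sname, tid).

Teacher ⋈ Student (natural join on credits, tid): {(3, 37, Ivy, 35, Atlas), (3, 37, Ivy, 35, Beta), (3, 37, Ivy, 35, Omega), (3, 37, Zed, 35, Atlas), (3, 37, Zed, 35, Beta), (3, 37, Zed, 35, Omega), (5, 21, Zed, 29, Echo), (5, 7, Ned, 29, Echo), (6, 26, Eve, 36, Beta), (6, 26, Eve, 36, Delta), (6, 26, Eve, 36, Lyra), (6, 38, Yan, 36, Beta), (6, 38, Yan, 36, Delta), (6, 38, Yan, 36, Lyra)}
(Teacher ⋈ Student) ⋈ Enroll (natural join on credits): {(3, 37, Ivy, 35, Atlas, bio), (3, 37, Ivy, 35, Atlas, k2), (3, 37, Ivy, 35, Atlas, x3), (3, 37, Ivy, 35, Beta, bio), (3, 37, Ivy, 35, Beta, k2), (3, 37, Ivy, 35, Beta, x3), (3, 37, Ivy, 35, Omega, bio), (3, 37, Ivy, 35, Omega, k2), (3, 37, Ivy, 35, Omega, x3), (3, 37, Zed, 35, Atlas, bio), (3, 37, Zed, 35, Atlas, k2), (3, 37, Zed, 35, Atlas, x3), (3, 37, Zed, 35, Beta, bio), (3, 37, Zed, 35, Beta, k2), (3, 37, Zed, 35, Beta, x3), (3, 37, Zed, 35, Omega, bio), (3, 37, Zed, 35, Omega, k2), (3, 37, Zed, 35, Omega, x3), (6, 26, Eve, 36, Beta, cs), (6, 26, Eve, 36, Delta, cs), (6, 26, Eve, 36, Lyra, cs), (6, 38, Yan, 36, Beta, cs), (6, 38, Yan, 36, Delta, cs), (6, 38, Yan, 36, Lyra, cs)}
Projecting to cid, sname, tid (16 duplicate(s) eliminated): {(bio, Ivy, 35), (bio, Zed, 35), (cs, Eve, 36), (cs, Yan, 36), (k2, Ivy, 35), (k2, Zed, 35), (x3, Ivy, 35), (x3, Zed, 35)}
Selection tid = 35: {(bio, Ivy, 35), (bio, Zed, 35), (k2, Ivy, 35), (k2, Zed, 35), (x3, Ivy, 35), (x3, Zed, 35)}

{(bio, Ivy, 35), (bio, Zed, 35), (k2, Ivy, 35), (k2, Zed, 35), (x3, Ivy, 35), (x3, Zed, 35)}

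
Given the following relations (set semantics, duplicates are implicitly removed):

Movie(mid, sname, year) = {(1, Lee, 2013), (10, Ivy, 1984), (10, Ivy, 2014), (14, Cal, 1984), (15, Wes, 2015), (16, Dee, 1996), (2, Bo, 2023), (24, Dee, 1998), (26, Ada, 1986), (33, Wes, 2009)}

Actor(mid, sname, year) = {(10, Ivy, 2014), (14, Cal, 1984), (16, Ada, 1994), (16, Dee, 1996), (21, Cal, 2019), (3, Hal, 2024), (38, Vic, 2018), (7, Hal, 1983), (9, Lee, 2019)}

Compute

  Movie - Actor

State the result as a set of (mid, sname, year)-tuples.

{(1, Lee, 2013), (10, Ivy, 1984), (15, Wes, 2015), (2, Bo, 2023), (24, Dee, 1998), (26, Ada, 1986), (33, Wes, 2009)}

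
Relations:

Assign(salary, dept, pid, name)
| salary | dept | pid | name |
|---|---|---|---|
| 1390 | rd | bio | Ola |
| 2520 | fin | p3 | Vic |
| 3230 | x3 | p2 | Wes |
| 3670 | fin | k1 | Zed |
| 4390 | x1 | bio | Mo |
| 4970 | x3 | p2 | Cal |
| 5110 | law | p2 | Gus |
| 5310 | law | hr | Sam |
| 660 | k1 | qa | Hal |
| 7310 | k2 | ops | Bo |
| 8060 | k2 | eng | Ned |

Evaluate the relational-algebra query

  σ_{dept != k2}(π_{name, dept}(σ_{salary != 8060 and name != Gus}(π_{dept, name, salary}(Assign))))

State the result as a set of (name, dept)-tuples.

{(Cal, x3), (Hal, k1), (Mo, x1), (Ola, rd), (Sam, law), (Vic, fin), (Wes, x3), (Zed, fin)}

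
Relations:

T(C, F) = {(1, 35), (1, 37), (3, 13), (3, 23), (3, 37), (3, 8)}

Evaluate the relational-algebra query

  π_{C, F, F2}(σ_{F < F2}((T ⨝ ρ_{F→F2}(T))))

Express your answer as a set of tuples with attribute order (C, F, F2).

ρ[F→F2]: schema becomes (C, F2); tuples unchanged.
Joining T and ρ_{F→F2}(T) on C yields {(1, 35, 35), (1, 35, 37), (1, 37, 35), (1, 37, 37), (3, 13, 13), (3, 13, 23), (3, 13, 37), (3, 13, 8), (3, 23, 13), (3, 23, 23), (3, 23, 37), (3, 23, 8), (3, 37, 13), (3, 37, 23), (3, 37, 37), (3, 37, 8), (3, 8, 13), (3, 8, 23), (3, 8, 37), (3, 8, 8)}.
σ[F < F2]: keep tuples satisfying F < F2 → {(1, 35, 37), (3, 13, 23), (3, 13, 37), (3, 23, 37), (3, 8, 13), (3, 8, 23), (3, 8, 37)}
π_{C, F, F2} gives {(1, 35, 37), (3, 13, 23), (3, 13, 37), (3, 23, 37), (3, 8, 13), (3, 8, 23), (3, 8, 37)}.

{(1, 35, 37), (3, 13, 23), (3, 13, 37), (3, 23, 37), (3, 8, 13), (3, 8, 23), (3, 8, 37)}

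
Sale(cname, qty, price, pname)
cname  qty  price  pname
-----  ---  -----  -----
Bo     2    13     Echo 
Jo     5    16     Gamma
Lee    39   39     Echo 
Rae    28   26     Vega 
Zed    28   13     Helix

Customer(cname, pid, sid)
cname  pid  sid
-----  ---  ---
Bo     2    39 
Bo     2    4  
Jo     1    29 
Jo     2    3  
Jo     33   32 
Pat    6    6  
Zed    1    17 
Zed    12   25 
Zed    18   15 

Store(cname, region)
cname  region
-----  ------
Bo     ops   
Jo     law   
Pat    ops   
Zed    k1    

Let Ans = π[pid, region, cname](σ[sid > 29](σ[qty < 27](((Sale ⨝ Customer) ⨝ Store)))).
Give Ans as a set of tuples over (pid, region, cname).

Sale ⋈ Customer (natural join on cname): {(Bo, 2, 13, Echo, 2, 39), (Bo, 2, 13, Echo, 2, 4), (Jo, 5, 16, Gamma, 1, 29), (Jo, 5, 16, Gamma, 2, 3), (Jo, 5, 16, Gamma, 33, 32), (Zed, 28, 13, Helix, 1, 17), (Zed, 28, 13, Helix, 12, 25), (Zed, 28, 13, Helix, 18, 15)}
(Sale ⨝ Customer) ⋈ Store (natural join on cname): {(Bo, 2, 13, Echo, 2, 39, ops), (Bo, 2, 13, Echo, 2, 4, ops), (Jo, 5, 16, Gamma, 1, 29, law), (Jo, 5, 16, Gamma, 2, 3, law), (Jo, 5, 16, Gamma, 33, 32, law), (Zed, 28, 13, Helix, 1, 17, k1), (Zed, 28, 13, Helix, 12, 25, k1), (Zed, 28, 13, Helix, 18, 15, k1)}
Selection qty < 27: {(Bo, 2, 13, Echo, 2, 39, ops), (Bo, 2, 13, Echo, 2, 4, ops), (Jo, 5, 16, Gamma, 1, 29, law), (Jo, 5, 16, Gamma, 2, 3, law), (Jo, 5, 16, Gamma, 33, 32, law)}
Selection sid > 29: {(Bo, 2, 13, Echo, 2, 39, ops), (Jo, 5, 16, Gamma, 33, 32, law)}
π_{pid, region, cname} gives {(2, ops, Bo), (33, law, Jo)}.

{(2, ops, Bo), (33, law, Jo)}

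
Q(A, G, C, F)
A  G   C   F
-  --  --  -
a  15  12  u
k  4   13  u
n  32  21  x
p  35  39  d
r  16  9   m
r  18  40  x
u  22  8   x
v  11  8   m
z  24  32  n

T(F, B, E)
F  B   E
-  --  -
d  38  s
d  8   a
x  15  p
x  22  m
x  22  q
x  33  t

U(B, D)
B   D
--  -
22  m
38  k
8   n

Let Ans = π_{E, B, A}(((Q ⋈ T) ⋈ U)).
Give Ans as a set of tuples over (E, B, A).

{(a, 8, p), (m, 22, n), (m, 22, r), (m, 22, u), (q, 22, n), (q, 22, r), (q, 22, u), (s, 38, p)}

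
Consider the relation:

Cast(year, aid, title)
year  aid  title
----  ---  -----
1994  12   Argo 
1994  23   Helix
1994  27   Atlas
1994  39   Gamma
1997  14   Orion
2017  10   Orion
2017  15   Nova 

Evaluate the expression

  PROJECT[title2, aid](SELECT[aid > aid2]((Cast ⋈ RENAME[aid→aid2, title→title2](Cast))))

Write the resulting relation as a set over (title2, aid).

ρ[aid→aid2, title→title2]: schema becomes (year, aid2, title2); tuples unchanged.
Cast ⋈ RENAME[aid→aid2, title→title2](Cast) (natural join on year): {(1994, 12, Argo, 12, Argo), (1994, 12, Argo, 23, Helix), (1994, 12, Argo, 27, Atlas), (1994, 12, Argo, 39, Gamma), (1994, 23, Helix, 12, Argo), (1994, 23, Helix, 23, Helix), (1994, 23, Helix, 27, Atlas), (1994, 23, Helix, 39, Gamma), (1994, 27, Atlas, 12, Argo), (1994, 27, Atlas, 23, Helix), (1994, 27, Atlas, 27, Atlas), (1994, 27, Atlas, 39, Gamma), (1994, 39, Gamma, 12, Argo), (1994, 39, Gamma, 23, Helix), (1994, 39, Gamma, 27, Atlas), (1994, 39, Gamma, 39, Gamma), (1997, 14, Orion, 14, Orion), (2017, 10, Orion, 10, Orion), (2017, 10, Orion, 15, Nova), (2017, 15, Nova, 10, Orion), (2017, 15, Nova, 15, Nova)}
Selection aid > aid2: {(1994, 23, Helix, 12, Argo), (1994, 27, Atlas, 12, Argo), (1994, 27, Atlas, 23, Helix), (1994, 39, Gamma, 12, Argo), (1994, 39, Gamma, 23, Helix), (1994, 39, Gamma, 27, Atlas), (2017, 15, Nova, 10, Orion)}
π[title2, aid]: project onto (title2, aid) → {(Argo, 23), (Argo, 27), (Argo, 39), (Atlas, 39), (Helix, 27), (Helix, 39), (Orion, 15)}

{(Argo, 23), (Argo, 27), (Argo, 39), (Atlas, 39), (Helix, 27), (Helix, 39), (Orion, 15)}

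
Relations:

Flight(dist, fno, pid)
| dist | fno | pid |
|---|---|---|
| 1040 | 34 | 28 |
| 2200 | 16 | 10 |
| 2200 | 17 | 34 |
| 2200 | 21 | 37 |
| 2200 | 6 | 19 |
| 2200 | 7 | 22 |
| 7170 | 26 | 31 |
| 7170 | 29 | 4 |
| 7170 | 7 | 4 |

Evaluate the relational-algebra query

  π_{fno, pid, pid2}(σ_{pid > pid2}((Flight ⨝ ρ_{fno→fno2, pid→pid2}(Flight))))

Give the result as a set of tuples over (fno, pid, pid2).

ρ[fno→fno2, pid→pid2]: schema becomes (dist, fno2, pid2); tuples unchanged.
Joining Flight and ρ_{fno→fno2, pid→pid2}(Flight) on dist yields {(1040, 34, 28, 34, 28), (2200, 16, 10, 16, 10), (2200, 16, 10, 17, 34), (2200, 16, 10, 21, 37), (2200, 16, 10, 6, 19), (2200, 16, 10, 7, 22), (2200, 17, 34, 16, 10), (2200, 17, 34, 17, 34), (2200, 17, 34, 21, 37), (2200, 17, 34, 6, 19), (2200, 17, 34, 7, 22), (2200, 21, 37, 16, 10), (2200, 21, 37, 17, 34), (2200, 21, 37, 21, 37), (2200, 21, 37, 6, 19), (2200, 21, 37, 7, 22), (2200, 6, 19, 16, 10), (2200, 6, 19, 17, 34), (2200, 6, 19, 21, 37), (2200, 6, 19, 6, 19), (2200, 6, 19, 7, 22), (2200, 7, 22, 16, 10), (2200, 7, 22, 17, 34), (2200, 7, 22, 21, 37), (2200, 7, 22, 6, 19), (2200, 7, 22, 7, 22), (7170, 26, 31, 26, 31), (7170, 26, 31, 29, 4), (7170, 26, 31, 7, 4), (7170, 29, 4, 26, 31), (7170, 29, 4, 29, 4), (7170, 29, 4, 7, 4), (7170, 7, 4, 26, 31), (7170, 7, 4, 29, 4), (7170, 7, 4, 7, 4)}.
Filtering on pid > pid2 leaves {(2200, 17, 34, 16, 10), (2200, 17, 34, 6, 19), (2200, 17, 34, 7, 22), (2200, 21, 37, 16, 10), (2200, 21, 37, 17, 34), (2200, 21, 37, 6, 19), (2200, 21, 37, 7, 22), (2200, 6, 19, 16, 10), (2200, 7, 22, 16, 10), (2200, 7, 22, 6, 19), (7170, 26, 31, 29, 4), (7170, 26, 31, 7, 4)}.
π[fno, pid, pid2]: project onto (fno, pid, pid2) (1 duplicate(s) eliminated) → {(17, 34, 10), (17, 34, 19), (17, 34, 22), (21, 37, 10), (21, 37, 19), (21, 37, 22), (21, 37, 34), (26, 31, 4), (6, 19, 10), (7, 22, 10), (7, 22, 19)}

{(17, 34, 10), (17, 34, 19), (17, 34, 22), (21, 37, 10), (21, 37, 19), (21, 37, 22), (21, 37, 34), (26, 31, 4), (6, 19, 10), (7, 22, 10), (7, 22, 19)}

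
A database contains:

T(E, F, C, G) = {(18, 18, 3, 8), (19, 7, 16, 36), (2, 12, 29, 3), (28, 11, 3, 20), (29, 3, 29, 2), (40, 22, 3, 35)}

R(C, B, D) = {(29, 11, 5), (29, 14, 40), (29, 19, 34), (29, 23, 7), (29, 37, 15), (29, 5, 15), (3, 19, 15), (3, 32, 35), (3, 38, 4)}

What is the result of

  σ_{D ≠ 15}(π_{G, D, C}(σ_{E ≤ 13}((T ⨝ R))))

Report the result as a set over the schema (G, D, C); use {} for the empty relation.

T ⋈ R (natural join on C): {(18, 18, 3, 8, 19, 15), (18, 18, 3, 8, 32, 35), (18, 18, 3, 8, 38, 4), (2, 12, 29, 3, 11, 5), (2, 12, 29, 3, 14, 40), (2, 12, 29, 3, 19, 34), (2, 12, 29, 3, 23, 7), (2, 12, 29, 3, 37, 15), (2, 12, 29, 3, 5, 15), (28, 11, 3, 20, 19, 15), (28, 11, 3, 20, 32, 35), (28, 11, 3, 20, 38, 4), (29, 3, 29, 2, 11, 5), (29, 3, 29, 2, 14, 40), (29, 3, 29, 2, 19, 34), (29, 3, 29, 2, 23, 7), (29, 3, 29, 2, 37, 15), (29, 3, 29, 2, 5, 15), (40, 22, 3, 35, 19, 15), (40, 22, 3, 35, 32, 35), (40, 22, 3, 35, 38, 4)}
Selection E ≤ 13: {(2, 12, 29, 3, 11, 5), (2, 12, 29, 3, 14, 40), (2, 12, 29, 3, 19, 34), (2, 12, 29, 3, 23, 7), (2, 12, 29, 3, 37, 15), (2, 12, 29, 3, 5, 15)}
π_{G, D, C} gives {(3, 15, 29), (3, 34, 29), (3, 40, 29), (3, 5, 29), (3, 7, 29)} (1 duplicate(s) eliminated).
Selection D ≠ 15: {(3, 34, 29), (3, 40, 29), (3, 5, 29), (3, 7, 29)}

{(3, 34, 29), (3, 40, 29), (3, 5, 29), (3, 7, 29)}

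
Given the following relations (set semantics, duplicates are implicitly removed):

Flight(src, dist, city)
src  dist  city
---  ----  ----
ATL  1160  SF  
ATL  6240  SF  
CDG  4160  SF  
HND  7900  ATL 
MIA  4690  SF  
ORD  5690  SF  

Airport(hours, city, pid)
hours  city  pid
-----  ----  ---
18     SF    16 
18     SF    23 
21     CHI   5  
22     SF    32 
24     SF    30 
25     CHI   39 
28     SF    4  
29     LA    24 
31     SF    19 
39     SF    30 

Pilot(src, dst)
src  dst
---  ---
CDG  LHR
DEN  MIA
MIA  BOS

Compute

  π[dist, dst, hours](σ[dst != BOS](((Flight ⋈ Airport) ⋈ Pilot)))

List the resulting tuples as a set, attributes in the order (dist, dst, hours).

Joining Flight and Airport on city yields {(ATL, 1160, SF, 18, 16), (ATL, 1160, SF, 18, 23), (ATL, 1160, SF, 22, 32), (ATL, 1160, SF, 24, 30), (ATL, 1160, SF, 28, 4), (ATL, 1160, SF, 31, 19), (ATL, 1160, SF, 39, 30), (ATL, 6240, SF, 18, 16), (ATL, 6240, SF, 18, 23), (ATL, 6240, SF, 22, 32), (ATL, 6240, SF, 24, 30), (ATL, 6240, SF, 28, 4), (ATL, 6240, SF, 31, 19), (ATL, 6240, SF, 39, 30), (CDG, 4160, SF, 18, 16), (CDG, 4160, SF, 18, 23), (CDG, 4160, SF, 22, 32), (CDG, 4160, SF, 24, 30), (CDG, 4160, SF, 28, 4), (CDG, 4160, SF, 31, 19), (CDG, 4160, SF, 39, 30), (MIA, 4690, SF, 18, 16), (MIA, 4690, SF, 18, 23), (MIA, 4690, SF, 22, 32), (MIA, 4690, SF, 24, 30), (MIA, 4690, SF, 28, 4), (MIA, 4690, SF, 31, 19), (MIA, 4690, SF, 39, 30), (ORD, 5690, SF, 18, 16), (ORD, 5690, SF, 18, 23), (ORD, 5690, SF, 22, 32), (ORD, 5690, SF, 24, 30), (ORD, 5690, SF, 28, 4), (ORD, 5690, SF, 31, 19), (ORD, 5690, SF, 39, 30)}.
Joining (Flight ⋈ Airport) and Pilot on src yields {(CDG, 4160, SF, 18, 16, LHR), (CDG, 4160, SF, 18, 23, LHR), (CDG, 4160, SF, 22, 32, LHR), (CDG, 4160, SF, 24, 30, LHR), (CDG, 4160, SF, 28, 4, LHR), (CDG, 4160, SF, 31, 19, LHR), (CDG, 4160, SF, 39, 30, LHR), (MIA, 4690, SF, 18, 16, BOS), (MIA, 4690, SF, 18, 23, BOS), (MIA, 4690, SF, 22, 32, BOS), (MIA, 4690, SF, 24, 30, BOS), (MIA, 4690, SF, 28, 4, BOS), (MIA, 4690, SF, 31, 19, BOS), (MIA, 4690, SF, 39, 30, BOS)}.
σ[dst != BOS]: keep tuples satisfying dst != BOS → {(CDG, 4160, SF, 18, 16, LHR), (CDG, 4160, SF, 18, 23, LHR), (CDG, 4160, SF, 22, 32, LHR), (CDG, 4160, SF, 24, 30, LHR), (CDG, 4160, SF, 28, 4, LHR), (CDG, 4160, SF, 31, 19, LHR), (CDG, 4160, SF, 39, 30, LHR)}
Projecting to dist, dst, hours (1 duplicate(s) eliminated): {(4160, LHR, 18), (4160, LHR, 22), (4160, LHR, 24), (4160, LHR, 28), (4160, LHR, 31), (4160, LHR, 39)}

{(4160, LHR, 18), (4160, LHR, 22), (4160, LHR, 24), (4160, LHR, 28), (4160, LHR, 31), (4160, LHR, 39)}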